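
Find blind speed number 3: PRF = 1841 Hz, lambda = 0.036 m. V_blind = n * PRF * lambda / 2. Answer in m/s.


V_blind = 3 * 1841 * 0.036 / 2 = 99.4 m/s

99.4 m/s


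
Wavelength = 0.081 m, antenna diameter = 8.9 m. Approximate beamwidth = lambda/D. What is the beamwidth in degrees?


BW_rad = 0.081 / 8.9 = 0.009101
BW_deg = 0.52 degrees

0.52 degrees


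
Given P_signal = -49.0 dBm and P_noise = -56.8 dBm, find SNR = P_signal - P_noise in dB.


SNR = -49.0 - (-56.8) = 7.8 dB

7.8 dB


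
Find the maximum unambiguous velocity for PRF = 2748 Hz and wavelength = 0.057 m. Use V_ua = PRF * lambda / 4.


V_ua = 2748 * 0.057 / 4 = 39.2 m/s

39.2 m/s


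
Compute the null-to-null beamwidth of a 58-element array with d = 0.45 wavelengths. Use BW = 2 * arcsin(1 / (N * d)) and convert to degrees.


1/(N*d) = 1/(58*0.45) = 0.038314
BW = 2*arcsin(0.038314) = 4.4 degrees

4.4 degrees


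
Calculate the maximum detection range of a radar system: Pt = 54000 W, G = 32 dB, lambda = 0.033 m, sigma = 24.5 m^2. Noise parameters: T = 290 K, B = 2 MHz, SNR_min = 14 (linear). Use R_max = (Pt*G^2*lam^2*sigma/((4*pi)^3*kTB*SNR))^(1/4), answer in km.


G_lin = 10^(32/10) = 1584.893192
R^4 = 54000 * 1584.893192^2 * 0.033^2 * 24.5 / ((4*pi)^3 * 1.38e-23 * 290 * 2000000.0 * 14)
R^4 = 1.62751e19 m^4
R_max = (1.62751e19)^(1/4) = 63515.7 m = 63.5 km

63.5 km


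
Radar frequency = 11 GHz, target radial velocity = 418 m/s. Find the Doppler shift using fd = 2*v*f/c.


fd = 2 * 418 * 11000000000.0 / 3e8 = 30653.3 Hz

30653.3 Hz


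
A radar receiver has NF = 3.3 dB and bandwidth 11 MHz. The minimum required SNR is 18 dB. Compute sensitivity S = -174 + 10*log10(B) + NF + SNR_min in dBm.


10*log10(11000000.0) = 70.41
S = -174 + 70.41 + 3.3 + 18 = -82.3 dBm

-82.3 dBm


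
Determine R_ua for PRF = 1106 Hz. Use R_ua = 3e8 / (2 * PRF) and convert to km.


R_ua = 3e8 / (2 * 1106) = 135623.9 m = 135.6 km

135.6 km


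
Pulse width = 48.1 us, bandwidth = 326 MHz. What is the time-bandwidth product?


TBP = 48.1 * 326 = 15680.6

15680.6


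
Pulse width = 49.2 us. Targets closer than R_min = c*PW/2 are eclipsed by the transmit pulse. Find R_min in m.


R_min = 3e8 * 49.2e-6 / 2 = 7380.0 m

7380.0 m


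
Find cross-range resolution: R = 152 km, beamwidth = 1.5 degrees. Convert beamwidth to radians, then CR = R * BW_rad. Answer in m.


BW_rad = 0.026179939
CR = 152000 * 0.026179939 = 3979.4 m

3979.4 m


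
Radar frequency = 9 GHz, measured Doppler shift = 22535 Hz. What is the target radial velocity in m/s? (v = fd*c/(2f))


v = 22535 * 3e8 / (2 * 9000000000.0) = 375.6 m/s

375.6 m/s


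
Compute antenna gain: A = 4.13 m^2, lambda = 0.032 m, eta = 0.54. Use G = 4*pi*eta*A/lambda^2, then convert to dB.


G_linear = 4*pi*0.54*4.13/0.032^2 = 27368.67
G_dB = 10*log10(27368.67) = 44.4 dB

44.4 dB


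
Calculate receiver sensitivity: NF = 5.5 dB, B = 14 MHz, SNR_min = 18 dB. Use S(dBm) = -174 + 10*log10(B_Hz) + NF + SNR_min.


10*log10(14000000.0) = 71.46
S = -174 + 71.46 + 5.5 + 18 = -79.0 dBm

-79.0 dBm


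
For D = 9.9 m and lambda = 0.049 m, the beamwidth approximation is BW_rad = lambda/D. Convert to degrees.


BW_rad = 0.049 / 9.9 = 0.004949
BW_deg = 0.28 degrees

0.28 degrees


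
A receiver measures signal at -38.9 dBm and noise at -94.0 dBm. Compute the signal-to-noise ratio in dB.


SNR = -38.9 - (-94.0) = 55.1 dB

55.1 dB


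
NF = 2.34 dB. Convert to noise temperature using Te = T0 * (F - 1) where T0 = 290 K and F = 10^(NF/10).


NF_lin = 10^(2.34/10) = 1.713957
Te = 290 * (1.713957 - 1) = 207.0 K

207.0 K


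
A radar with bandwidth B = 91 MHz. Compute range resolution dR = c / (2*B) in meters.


dR = 3e8 / (2 * 91000000.0) = 1.65 m

1.65 m


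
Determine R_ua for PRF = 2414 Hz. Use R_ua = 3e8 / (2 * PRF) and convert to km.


R_ua = 3e8 / (2 * 2414) = 62137.5 m = 62.1 km

62.1 km


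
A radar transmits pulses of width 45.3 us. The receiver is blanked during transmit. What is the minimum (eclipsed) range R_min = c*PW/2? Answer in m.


R_min = 3e8 * 45.3e-6 / 2 = 6795.0 m

6795.0 m


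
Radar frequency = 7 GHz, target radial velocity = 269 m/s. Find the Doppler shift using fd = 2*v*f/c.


fd = 2 * 269 * 7000000000.0 / 3e8 = 12553.3 Hz

12553.3 Hz


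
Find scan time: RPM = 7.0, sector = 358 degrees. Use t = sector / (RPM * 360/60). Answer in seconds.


t = 358 / (7.0 * 360) * 60 = 8.52 s

8.52 s


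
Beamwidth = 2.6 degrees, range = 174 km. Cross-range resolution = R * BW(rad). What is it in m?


BW_rad = 0.045378561
CR = 174000 * 0.045378561 = 7895.9 m

7895.9 m


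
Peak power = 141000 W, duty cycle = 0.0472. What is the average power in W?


P_avg = 141000 * 0.0472 = 6655.2 W

6655.2 W


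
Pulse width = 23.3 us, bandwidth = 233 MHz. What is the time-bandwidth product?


TBP = 23.3 * 233 = 5428.9

5428.9


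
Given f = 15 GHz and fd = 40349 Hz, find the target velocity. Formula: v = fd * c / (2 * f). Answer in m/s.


v = 40349 * 3e8 / (2 * 15000000000.0) = 403.5 m/s

403.5 m/s


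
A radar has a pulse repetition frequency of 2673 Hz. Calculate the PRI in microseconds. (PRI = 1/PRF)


PRI = 1/2673 = 0.0003741115 s = 374.1 us

374.1 us


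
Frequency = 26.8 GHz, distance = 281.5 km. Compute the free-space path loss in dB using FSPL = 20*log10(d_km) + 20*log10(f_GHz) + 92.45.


20*log10(281.5) = 48.99
20*log10(26.8) = 28.56
FSPL = 170.0 dB

170.0 dB


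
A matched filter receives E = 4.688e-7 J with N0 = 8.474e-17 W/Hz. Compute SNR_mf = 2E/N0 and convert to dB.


SNR_lin = 2 * 4.688e-7 / 8.474e-17 = 1.106e10
SNR_dB = 10*log10(1.106e10) = 100.4 dB

100.4 dB


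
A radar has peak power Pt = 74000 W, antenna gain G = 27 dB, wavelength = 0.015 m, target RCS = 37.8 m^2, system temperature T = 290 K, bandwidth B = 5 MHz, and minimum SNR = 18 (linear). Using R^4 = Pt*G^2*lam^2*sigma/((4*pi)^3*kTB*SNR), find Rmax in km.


G_lin = 10^(27/10) = 501.187234
R^4 = 74000 * 501.187234^2 * 0.015^2 * 37.8 / ((4*pi)^3 * 1.38e-23 * 290 * 5000000.0 * 18)
R^4 = 2.21186e17 m^4
R_max = (2.21186e17)^(1/4) = 21686.5 m = 21.7 km

21.7 km


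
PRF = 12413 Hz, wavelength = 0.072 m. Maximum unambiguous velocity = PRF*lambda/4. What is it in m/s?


V_ua = 12413 * 0.072 / 4 = 223.4 m/s

223.4 m/s


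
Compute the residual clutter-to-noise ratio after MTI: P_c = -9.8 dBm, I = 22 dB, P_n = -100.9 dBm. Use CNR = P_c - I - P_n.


CNR = -9.8 - 22 - (-100.9) = 69.1 dB

69.1 dB


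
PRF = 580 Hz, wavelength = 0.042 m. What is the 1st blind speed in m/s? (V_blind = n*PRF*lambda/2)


V_blind = 1 * 580 * 0.042 / 2 = 12.2 m/s

12.2 m/s


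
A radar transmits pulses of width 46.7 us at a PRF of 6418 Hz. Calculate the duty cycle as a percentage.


DC = 46.7e-6 * 6418 * 100 = 29.97%

29.97%


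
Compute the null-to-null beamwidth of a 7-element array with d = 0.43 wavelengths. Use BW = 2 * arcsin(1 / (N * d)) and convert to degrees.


1/(N*d) = 1/(7*0.43) = 0.332226
BW = 2*arcsin(0.332226) = 38.8 degrees

38.8 degrees


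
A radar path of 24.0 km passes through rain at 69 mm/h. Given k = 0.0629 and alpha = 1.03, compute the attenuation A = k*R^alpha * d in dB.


gamma = 0.0629 * 69^1.03 = 4.927938 dB/km
A = 4.927938 * 24.0 = 118.27 dB

118.27 dB


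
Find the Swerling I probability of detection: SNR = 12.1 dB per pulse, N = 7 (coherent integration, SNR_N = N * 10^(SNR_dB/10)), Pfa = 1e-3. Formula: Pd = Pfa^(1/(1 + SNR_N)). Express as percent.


SNR_lin = 10^(12.1/10) = 16.2181
SNR_N = 7 * 16.2181 = 113.5267
1/(1 + SNR_N) = 1/114.5267 = 0.0087316
Pd = (1e-3)^0.0087316 = 0.94147
Pd = 94.1%

94.1%


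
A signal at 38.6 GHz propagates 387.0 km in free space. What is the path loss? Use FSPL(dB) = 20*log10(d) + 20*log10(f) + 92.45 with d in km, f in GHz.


20*log10(387.0) = 51.75
20*log10(38.6) = 31.73
FSPL = 175.9 dB

175.9 dB


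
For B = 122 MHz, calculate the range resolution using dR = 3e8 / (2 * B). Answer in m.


dR = 3e8 / (2 * 122000000.0) = 1.23 m

1.23 m


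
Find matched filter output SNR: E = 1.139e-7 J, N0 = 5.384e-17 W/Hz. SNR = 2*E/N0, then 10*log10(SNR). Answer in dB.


SNR_lin = 2 * 1.139e-7 / 5.384e-17 = 4.231e9
SNR_dB = 10*log10(4.231e9) = 96.3 dB

96.3 dB


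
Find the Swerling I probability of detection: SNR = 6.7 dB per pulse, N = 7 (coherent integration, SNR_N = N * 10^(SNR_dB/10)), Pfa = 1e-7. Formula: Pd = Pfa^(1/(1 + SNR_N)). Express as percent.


SNR_lin = 10^(6.7/10) = 4.67735
SNR_N = 7 * 4.67735 = 32.74145
1/(1 + SNR_N) = 1/33.74145 = 0.0296371
Pd = (1e-7)^0.0296371 = 0.62021
Pd = 62.0%

62.0%


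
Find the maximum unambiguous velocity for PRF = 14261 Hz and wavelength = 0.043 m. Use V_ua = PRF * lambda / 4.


V_ua = 14261 * 0.043 / 4 = 153.3 m/s

153.3 m/s


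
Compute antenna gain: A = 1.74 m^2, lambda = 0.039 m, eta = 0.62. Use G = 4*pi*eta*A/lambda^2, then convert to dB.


G_linear = 4*pi*0.62*1.74/0.039^2 = 8912.95
G_dB = 10*log10(8912.95) = 39.5 dB

39.5 dB


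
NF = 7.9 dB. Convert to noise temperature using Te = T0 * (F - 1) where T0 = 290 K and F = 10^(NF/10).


NF_lin = 10^(7.9/10) = 6.16595
Te = 290 * (6.16595 - 1) = 1498.1 K

1498.1 K


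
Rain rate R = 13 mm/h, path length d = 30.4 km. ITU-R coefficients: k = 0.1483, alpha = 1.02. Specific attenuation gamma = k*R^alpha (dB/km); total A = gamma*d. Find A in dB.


gamma = 0.1483 * 13^1.02 = 2.02938 dB/km
A = 2.02938 * 30.4 = 61.69 dB

61.69 dB


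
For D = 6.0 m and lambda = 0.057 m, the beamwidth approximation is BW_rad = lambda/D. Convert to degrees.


BW_rad = 0.057 / 6.0 = 0.0095
BW_deg = 0.54 degrees

0.54 degrees


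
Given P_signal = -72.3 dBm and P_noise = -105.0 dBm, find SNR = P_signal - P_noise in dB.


SNR = -72.3 - (-105.0) = 32.7 dB

32.7 dB


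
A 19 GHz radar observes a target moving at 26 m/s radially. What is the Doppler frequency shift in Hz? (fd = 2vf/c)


fd = 2 * 26 * 19000000000.0 / 3e8 = 3293.3 Hz

3293.3 Hz


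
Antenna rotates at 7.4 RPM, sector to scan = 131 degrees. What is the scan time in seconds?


t = 131 / (7.4 * 360) * 60 = 2.95 s

2.95 s


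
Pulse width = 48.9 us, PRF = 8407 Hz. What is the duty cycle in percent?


DC = 48.9e-6 * 8407 * 100 = 41.11%

41.11%


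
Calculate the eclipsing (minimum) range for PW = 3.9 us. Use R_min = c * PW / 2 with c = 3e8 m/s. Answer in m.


R_min = 3e8 * 3.9e-6 / 2 = 585.0 m

585.0 m


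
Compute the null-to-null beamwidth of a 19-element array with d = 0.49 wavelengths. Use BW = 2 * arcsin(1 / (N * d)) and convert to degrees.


1/(N*d) = 1/(19*0.49) = 0.107411
BW = 2*arcsin(0.107411) = 12.3 degrees

12.3 degrees


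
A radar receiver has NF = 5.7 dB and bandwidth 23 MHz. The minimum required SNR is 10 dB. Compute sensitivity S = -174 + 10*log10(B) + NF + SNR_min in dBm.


10*log10(23000000.0) = 73.62
S = -174 + 73.62 + 5.7 + 10 = -84.7 dBm

-84.7 dBm


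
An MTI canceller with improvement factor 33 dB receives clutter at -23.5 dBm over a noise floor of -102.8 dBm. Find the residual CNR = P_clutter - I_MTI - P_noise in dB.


CNR = -23.5 - 33 - (-102.8) = 46.3 dB

46.3 dB


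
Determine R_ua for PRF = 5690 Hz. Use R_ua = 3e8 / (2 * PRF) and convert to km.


R_ua = 3e8 / (2 * 5690) = 26362.0 m = 26.4 km

26.4 km


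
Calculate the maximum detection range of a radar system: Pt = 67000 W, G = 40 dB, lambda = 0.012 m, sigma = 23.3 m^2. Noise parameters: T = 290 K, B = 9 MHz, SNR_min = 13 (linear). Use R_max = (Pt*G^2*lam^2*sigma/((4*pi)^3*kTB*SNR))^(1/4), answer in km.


G_lin = 10^(40/10) = 10000.0
R^4 = 67000 * 10000.0^2 * 0.012^2 * 23.3 / ((4*pi)^3 * 1.38e-23 * 290 * 9000000.0 * 13)
R^4 = 2.41936e19 m^4
R_max = (2.41936e19)^(1/4) = 70133.4 m = 70.1 km

70.1 km


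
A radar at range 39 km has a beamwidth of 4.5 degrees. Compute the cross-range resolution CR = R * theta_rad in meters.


BW_rad = 0.078539816
CR = 39000 * 0.078539816 = 3063.1 m

3063.1 m


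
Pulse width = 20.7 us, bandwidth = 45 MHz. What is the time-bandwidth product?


TBP = 20.7 * 45 = 931.5

931.5


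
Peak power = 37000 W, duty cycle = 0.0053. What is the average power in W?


P_avg = 37000 * 0.0053 = 196.1 W

196.1 W


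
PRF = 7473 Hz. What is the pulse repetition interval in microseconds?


PRI = 1/7473 = 0.0001338151 s = 133.8 us

133.8 us


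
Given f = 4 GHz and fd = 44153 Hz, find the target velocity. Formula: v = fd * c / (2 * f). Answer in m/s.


v = 44153 * 3e8 / (2 * 4000000000.0) = 1655.7 m/s

1655.7 m/s


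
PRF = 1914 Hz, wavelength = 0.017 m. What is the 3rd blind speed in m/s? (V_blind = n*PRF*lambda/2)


V_blind = 3 * 1914 * 0.017 / 2 = 48.8 m/s

48.8 m/s


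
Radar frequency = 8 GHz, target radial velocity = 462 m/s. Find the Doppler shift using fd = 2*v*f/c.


fd = 2 * 462 * 8000000000.0 / 3e8 = 24640.0 Hz

24640.0 Hz


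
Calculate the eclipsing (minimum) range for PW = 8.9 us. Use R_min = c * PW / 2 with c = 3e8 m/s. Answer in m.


R_min = 3e8 * 8.9e-6 / 2 = 1335.0 m

1335.0 m


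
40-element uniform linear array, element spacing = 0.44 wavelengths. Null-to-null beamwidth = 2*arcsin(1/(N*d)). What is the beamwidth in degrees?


1/(N*d) = 1/(40*0.44) = 0.056818
BW = 2*arcsin(0.056818) = 6.5 degrees

6.5 degrees


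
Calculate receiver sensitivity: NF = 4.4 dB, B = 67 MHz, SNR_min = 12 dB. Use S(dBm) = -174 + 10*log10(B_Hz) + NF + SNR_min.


10*log10(67000000.0) = 78.26
S = -174 + 78.26 + 4.4 + 12 = -79.3 dBm

-79.3 dBm


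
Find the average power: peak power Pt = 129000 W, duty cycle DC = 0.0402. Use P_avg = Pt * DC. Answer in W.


P_avg = 129000 * 0.0402 = 5185.8 W

5185.8 W


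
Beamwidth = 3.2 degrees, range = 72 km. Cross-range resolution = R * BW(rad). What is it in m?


BW_rad = 0.055850536
CR = 72000 * 0.055850536 = 4021.2 m

4021.2 m


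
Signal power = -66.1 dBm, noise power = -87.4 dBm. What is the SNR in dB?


SNR = -66.1 - (-87.4) = 21.3 dB

21.3 dB


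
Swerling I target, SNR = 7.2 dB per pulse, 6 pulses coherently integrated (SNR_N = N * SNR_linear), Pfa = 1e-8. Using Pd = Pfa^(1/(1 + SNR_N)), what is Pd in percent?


SNR_lin = 10^(7.2/10) = 5.24807
SNR_N = 6 * 5.24807 = 31.48842
1/(1 + SNR_N) = 1/32.48842 = 0.0307802
Pd = (1e-8)^0.0307802 = 0.56723
Pd = 56.7%

56.7%


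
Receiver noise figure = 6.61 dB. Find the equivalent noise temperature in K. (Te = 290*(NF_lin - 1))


NF_lin = 10^(6.61/10) = 4.581419
Te = 290 * (4.581419 - 1) = 1038.6 K

1038.6 K


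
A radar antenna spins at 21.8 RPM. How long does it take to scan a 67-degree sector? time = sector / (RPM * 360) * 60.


t = 67 / (21.8 * 360) * 60 = 0.51 s

0.51 s


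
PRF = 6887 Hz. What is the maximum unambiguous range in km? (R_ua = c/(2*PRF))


R_ua = 3e8 / (2 * 6887) = 21780.2 m = 21.8 km

21.8 km


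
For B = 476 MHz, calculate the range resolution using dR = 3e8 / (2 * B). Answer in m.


dR = 3e8 / (2 * 476000000.0) = 0.32 m

0.32 m


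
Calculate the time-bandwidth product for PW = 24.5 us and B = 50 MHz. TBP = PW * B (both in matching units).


TBP = 24.5 * 50 = 1225.0

1225.0


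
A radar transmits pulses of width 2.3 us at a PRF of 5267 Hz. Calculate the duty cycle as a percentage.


DC = 2.3e-6 * 5267 * 100 = 1.21%

1.21%


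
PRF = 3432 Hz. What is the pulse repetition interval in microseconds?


PRI = 1/3432 = 0.0002913753 s = 291.4 us

291.4 us


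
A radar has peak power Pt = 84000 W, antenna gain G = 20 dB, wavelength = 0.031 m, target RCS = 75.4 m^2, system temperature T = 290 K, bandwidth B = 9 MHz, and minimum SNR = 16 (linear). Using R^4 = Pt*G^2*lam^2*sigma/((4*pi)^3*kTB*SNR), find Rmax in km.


G_lin = 10^(20/10) = 100.0
R^4 = 84000 * 100.0^2 * 0.031^2 * 75.4 / ((4*pi)^3 * 1.38e-23 * 290 * 9000000.0 * 16)
R^4 = 5.32237e16 m^4
R_max = (5.32237e16)^(1/4) = 15188.9 m = 15.2 km

15.2 km


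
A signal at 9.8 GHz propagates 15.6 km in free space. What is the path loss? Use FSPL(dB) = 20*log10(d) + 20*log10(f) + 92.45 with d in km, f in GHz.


20*log10(15.6) = 23.86
20*log10(9.8) = 19.82
FSPL = 136.1 dB

136.1 dB


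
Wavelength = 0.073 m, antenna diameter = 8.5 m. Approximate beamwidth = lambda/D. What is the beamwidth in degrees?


BW_rad = 0.073 / 8.5 = 0.008588
BW_deg = 0.49 degrees

0.49 degrees


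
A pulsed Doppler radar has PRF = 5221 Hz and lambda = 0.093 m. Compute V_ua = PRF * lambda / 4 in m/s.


V_ua = 5221 * 0.093 / 4 = 121.4 m/s

121.4 m/s


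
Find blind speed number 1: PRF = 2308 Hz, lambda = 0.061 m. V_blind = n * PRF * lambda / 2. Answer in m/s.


V_blind = 1 * 2308 * 0.061 / 2 = 70.4 m/s

70.4 m/s


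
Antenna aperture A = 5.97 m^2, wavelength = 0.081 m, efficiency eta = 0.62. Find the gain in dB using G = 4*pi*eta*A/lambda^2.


G_linear = 4*pi*0.62*5.97/0.081^2 = 7089.34
G_dB = 10*log10(7089.34) = 38.5 dB

38.5 dB


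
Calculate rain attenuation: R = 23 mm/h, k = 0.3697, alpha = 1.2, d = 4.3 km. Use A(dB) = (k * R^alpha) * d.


gamma = 0.3697 * 23^1.2 = 15.919259 dB/km
A = 15.919259 * 4.3 = 68.45 dB

68.45 dB


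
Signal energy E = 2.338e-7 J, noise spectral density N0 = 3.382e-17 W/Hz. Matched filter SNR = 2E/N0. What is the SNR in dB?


SNR_lin = 2 * 2.338e-7 / 3.382e-17 = 1.383e10
SNR_dB = 10*log10(1.383e10) = 101.4 dB

101.4 dB


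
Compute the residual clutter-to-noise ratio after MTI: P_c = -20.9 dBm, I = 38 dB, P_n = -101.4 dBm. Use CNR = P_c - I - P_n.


CNR = -20.9 - 38 - (-101.4) = 42.5 dB

42.5 dB


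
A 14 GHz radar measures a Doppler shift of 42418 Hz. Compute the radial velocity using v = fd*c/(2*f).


v = 42418 * 3e8 / (2 * 14000000000.0) = 454.5 m/s

454.5 m/s


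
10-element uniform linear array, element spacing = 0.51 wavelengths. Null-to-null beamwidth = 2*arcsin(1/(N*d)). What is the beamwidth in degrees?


1/(N*d) = 1/(10*0.51) = 0.196078
BW = 2*arcsin(0.196078) = 22.6 degrees

22.6 degrees


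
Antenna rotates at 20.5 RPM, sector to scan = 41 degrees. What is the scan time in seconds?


t = 41 / (20.5 * 360) * 60 = 0.33 s

0.33 s


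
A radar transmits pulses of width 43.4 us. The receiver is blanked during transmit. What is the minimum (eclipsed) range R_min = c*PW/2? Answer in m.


R_min = 3e8 * 43.4e-6 / 2 = 6510.0 m

6510.0 m


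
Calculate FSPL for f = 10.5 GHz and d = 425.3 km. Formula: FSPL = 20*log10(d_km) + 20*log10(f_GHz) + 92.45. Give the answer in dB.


20*log10(425.3) = 52.57
20*log10(10.5) = 20.42
FSPL = 165.4 dB

165.4 dB


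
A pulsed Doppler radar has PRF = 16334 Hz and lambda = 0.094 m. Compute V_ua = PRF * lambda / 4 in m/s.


V_ua = 16334 * 0.094 / 4 = 383.8 m/s

383.8 m/s


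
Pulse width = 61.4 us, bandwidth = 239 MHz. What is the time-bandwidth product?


TBP = 61.4 * 239 = 14674.6

14674.6


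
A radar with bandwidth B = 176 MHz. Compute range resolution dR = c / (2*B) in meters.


dR = 3e8 / (2 * 176000000.0) = 0.85 m

0.85 m


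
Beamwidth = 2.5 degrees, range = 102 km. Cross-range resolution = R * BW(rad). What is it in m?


BW_rad = 0.043633231
CR = 102000 * 0.043633231 = 4450.6 m

4450.6 m


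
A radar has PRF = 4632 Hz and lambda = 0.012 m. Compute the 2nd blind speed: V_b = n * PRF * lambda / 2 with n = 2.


V_blind = 2 * 4632 * 0.012 / 2 = 55.6 m/s

55.6 m/s


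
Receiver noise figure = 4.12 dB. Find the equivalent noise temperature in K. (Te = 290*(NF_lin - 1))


NF_lin = 10^(4.12/10) = 2.58226
Te = 290 * (2.58226 - 1) = 458.9 K

458.9 K


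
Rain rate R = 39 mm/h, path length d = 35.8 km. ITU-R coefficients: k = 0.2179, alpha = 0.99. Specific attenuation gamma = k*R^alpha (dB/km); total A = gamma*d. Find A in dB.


gamma = 0.2179 * 39^0.99 = 8.192401 dB/km
A = 8.192401 * 35.8 = 293.29 dB

293.29 dB


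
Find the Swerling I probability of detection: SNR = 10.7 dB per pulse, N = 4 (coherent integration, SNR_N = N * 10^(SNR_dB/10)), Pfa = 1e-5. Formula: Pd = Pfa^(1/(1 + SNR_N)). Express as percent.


SNR_lin = 10^(10.7/10) = 11.74898
SNR_N = 4 * 11.74898 = 46.99592
1/(1 + SNR_N) = 1/47.99592 = 0.0208351
Pd = (1e-5)^0.0208351 = 0.78673
Pd = 78.7%

78.7%


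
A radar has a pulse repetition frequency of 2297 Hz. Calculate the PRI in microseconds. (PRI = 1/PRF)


PRI = 1/2297 = 0.0004353505 s = 435.4 us

435.4 us


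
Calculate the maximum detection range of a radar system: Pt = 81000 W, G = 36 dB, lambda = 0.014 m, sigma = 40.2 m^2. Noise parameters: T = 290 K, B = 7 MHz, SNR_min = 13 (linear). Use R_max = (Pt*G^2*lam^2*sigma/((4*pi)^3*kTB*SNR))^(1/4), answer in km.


G_lin = 10^(36/10) = 3981.071706
R^4 = 81000 * 3981.071706^2 * 0.014^2 * 40.2 / ((4*pi)^3 * 1.38e-23 * 290 * 7000000.0 * 13)
R^4 = 1.39965e19 m^4
R_max = (1.39965e19)^(1/4) = 61165.3 m = 61.2 km

61.2 km


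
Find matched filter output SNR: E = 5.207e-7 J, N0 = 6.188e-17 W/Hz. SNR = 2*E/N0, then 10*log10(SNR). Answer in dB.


SNR_lin = 2 * 5.207e-7 / 6.188e-17 = 1.683e10
SNR_dB = 10*log10(1.683e10) = 102.3 dB

102.3 dB


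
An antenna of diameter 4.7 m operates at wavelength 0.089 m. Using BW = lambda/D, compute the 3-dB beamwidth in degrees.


BW_rad = 0.089 / 4.7 = 0.018936
BW_deg = 1.08 degrees

1.08 degrees


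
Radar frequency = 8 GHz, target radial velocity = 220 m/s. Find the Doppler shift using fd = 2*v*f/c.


fd = 2 * 220 * 8000000000.0 / 3e8 = 11733.3 Hz

11733.3 Hz


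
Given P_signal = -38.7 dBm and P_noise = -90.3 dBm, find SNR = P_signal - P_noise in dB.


SNR = -38.7 - (-90.3) = 51.6 dB

51.6 dB


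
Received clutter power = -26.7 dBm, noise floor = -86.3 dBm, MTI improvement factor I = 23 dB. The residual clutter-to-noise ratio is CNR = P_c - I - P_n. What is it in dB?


CNR = -26.7 - 23 - (-86.3) = 36.6 dB

36.6 dB


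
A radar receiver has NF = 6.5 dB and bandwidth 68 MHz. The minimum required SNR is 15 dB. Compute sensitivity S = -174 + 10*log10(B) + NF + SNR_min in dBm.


10*log10(68000000.0) = 78.33
S = -174 + 78.33 + 6.5 + 15 = -74.2 dBm

-74.2 dBm


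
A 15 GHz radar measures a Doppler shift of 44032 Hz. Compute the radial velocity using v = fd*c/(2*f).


v = 44032 * 3e8 / (2 * 15000000000.0) = 440.3 m/s

440.3 m/s


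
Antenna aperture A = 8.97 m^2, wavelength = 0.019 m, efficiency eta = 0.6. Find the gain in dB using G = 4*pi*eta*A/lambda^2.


G_linear = 4*pi*0.6*8.97/0.019^2 = 187346.83
G_dB = 10*log10(187346.83) = 52.7 dB

52.7 dB


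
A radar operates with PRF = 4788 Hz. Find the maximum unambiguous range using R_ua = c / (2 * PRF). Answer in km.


R_ua = 3e8 / (2 * 4788) = 31328.3 m = 31.3 km

31.3 km


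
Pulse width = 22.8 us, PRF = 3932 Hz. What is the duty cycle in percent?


DC = 22.8e-6 * 3932 * 100 = 8.96%

8.96%


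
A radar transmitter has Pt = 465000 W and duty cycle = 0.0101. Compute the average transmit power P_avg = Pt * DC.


P_avg = 465000 * 0.0101 = 4696.5 W

4696.5 W


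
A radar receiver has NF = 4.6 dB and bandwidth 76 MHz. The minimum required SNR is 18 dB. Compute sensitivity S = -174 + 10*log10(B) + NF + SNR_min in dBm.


10*log10(76000000.0) = 78.81
S = -174 + 78.81 + 4.6 + 18 = -72.6 dBm

-72.6 dBm


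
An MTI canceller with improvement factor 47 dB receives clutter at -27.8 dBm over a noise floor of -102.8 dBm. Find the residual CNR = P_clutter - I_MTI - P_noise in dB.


CNR = -27.8 - 47 - (-102.8) = 28.0 dB

28.0 dB


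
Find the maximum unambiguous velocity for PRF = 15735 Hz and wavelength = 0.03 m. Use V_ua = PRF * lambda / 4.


V_ua = 15735 * 0.03 / 4 = 118.0 m/s

118.0 m/s


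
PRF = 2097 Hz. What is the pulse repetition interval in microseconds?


PRI = 1/2097 = 0.0004768717 s = 476.9 us

476.9 us


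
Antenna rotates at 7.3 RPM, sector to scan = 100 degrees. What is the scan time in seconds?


t = 100 / (7.3 * 360) * 60 = 2.28 s

2.28 s


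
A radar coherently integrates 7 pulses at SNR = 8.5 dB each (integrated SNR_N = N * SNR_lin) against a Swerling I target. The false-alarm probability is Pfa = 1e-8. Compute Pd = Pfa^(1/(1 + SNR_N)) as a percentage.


SNR_lin = 10^(8.5/10) = 7.07946
SNR_N = 7 * 7.07946 = 49.55622
1/(1 + SNR_N) = 1/50.55622 = 0.01978
Pd = (1e-8)^0.01978 = 0.69464
Pd = 69.5%

69.5%


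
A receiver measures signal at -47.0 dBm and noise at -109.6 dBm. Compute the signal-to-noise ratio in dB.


SNR = -47.0 - (-109.6) = 62.6 dB

62.6 dB


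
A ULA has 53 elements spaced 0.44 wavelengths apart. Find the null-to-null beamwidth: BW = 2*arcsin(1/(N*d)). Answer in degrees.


1/(N*d) = 1/(53*0.44) = 0.042882
BW = 2*arcsin(0.042882) = 4.9 degrees

4.9 degrees


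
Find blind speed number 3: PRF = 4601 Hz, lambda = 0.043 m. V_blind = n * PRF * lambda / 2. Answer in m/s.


V_blind = 3 * 4601 * 0.043 / 2 = 296.8 m/s

296.8 m/s


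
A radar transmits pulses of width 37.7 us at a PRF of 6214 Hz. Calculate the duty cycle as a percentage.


DC = 37.7e-6 * 6214 * 100 = 23.43%

23.43%


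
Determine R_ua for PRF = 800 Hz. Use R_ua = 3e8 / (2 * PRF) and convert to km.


R_ua = 3e8 / (2 * 800) = 187500.0 m = 187.5 km

187.5 km


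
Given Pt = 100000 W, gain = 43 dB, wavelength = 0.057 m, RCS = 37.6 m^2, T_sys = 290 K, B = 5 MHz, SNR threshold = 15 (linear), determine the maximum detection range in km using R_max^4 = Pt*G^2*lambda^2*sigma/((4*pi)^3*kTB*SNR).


G_lin = 10^(43/10) = 19952.62315
R^4 = 100000 * 19952.62315^2 * 0.057^2 * 37.6 / ((4*pi)^3 * 1.38e-23 * 290 * 5000000.0 * 15)
R^4 = 8.16525e21 m^4
R_max = (8.16525e21)^(1/4) = 300602.4 m = 300.6 km

300.6 km


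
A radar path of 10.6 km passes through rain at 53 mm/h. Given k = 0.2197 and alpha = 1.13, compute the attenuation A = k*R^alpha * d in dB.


gamma = 0.2197 * 53^1.13 = 19.510203 dB/km
A = 19.510203 * 10.6 = 206.81 dB

206.81 dB


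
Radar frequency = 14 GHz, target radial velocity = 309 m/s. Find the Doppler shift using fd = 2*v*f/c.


fd = 2 * 309 * 14000000000.0 / 3e8 = 28840.0 Hz

28840.0 Hz


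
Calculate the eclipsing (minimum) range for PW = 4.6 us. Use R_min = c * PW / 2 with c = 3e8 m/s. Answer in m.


R_min = 3e8 * 4.6e-6 / 2 = 690.0 m

690.0 m


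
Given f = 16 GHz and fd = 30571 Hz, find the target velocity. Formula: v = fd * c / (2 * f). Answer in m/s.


v = 30571 * 3e8 / (2 * 16000000000.0) = 286.6 m/s

286.6 m/s


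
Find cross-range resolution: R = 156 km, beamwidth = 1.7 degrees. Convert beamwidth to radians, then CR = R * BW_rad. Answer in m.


BW_rad = 0.029670597
CR = 156000 * 0.029670597 = 4628.6 m

4628.6 m


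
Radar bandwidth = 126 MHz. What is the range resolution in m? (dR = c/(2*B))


dR = 3e8 / (2 * 126000000.0) = 1.19 m

1.19 m


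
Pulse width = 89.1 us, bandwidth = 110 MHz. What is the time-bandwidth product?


TBP = 89.1 * 110 = 9801.0

9801.0


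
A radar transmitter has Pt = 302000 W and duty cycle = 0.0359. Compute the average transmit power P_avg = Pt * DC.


P_avg = 302000 * 0.0359 = 10841.8 W

10841.8 W


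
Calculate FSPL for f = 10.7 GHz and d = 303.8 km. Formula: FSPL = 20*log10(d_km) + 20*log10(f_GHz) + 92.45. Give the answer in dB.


20*log10(303.8) = 49.65
20*log10(10.7) = 20.59
FSPL = 162.7 dB

162.7 dB


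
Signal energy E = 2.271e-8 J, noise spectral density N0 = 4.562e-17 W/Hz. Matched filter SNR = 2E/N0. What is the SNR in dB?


SNR_lin = 2 * 2.271e-8 / 4.562e-17 = 9.956e8
SNR_dB = 10*log10(9.956e8) = 90.0 dB

90.0 dB


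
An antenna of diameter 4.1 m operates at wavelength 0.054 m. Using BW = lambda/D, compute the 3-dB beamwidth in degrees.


BW_rad = 0.054 / 4.1 = 0.013171
BW_deg = 0.75 degrees

0.75 degrees


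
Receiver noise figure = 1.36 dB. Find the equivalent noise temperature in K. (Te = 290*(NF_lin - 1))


NF_lin = 10^(1.36/10) = 1.367729
Te = 290 * (1.367729 - 1) = 106.6 K

106.6 K


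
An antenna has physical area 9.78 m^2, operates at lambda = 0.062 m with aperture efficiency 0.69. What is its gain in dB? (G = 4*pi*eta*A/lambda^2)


G_linear = 4*pi*0.69*9.78/0.062^2 = 22060.45
G_dB = 10*log10(22060.45) = 43.4 dB

43.4 dB


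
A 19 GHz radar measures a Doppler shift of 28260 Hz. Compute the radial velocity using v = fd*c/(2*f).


v = 28260 * 3e8 / (2 * 19000000000.0) = 223.1 m/s

223.1 m/s


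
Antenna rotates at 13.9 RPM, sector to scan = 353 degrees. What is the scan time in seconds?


t = 353 / (13.9 * 360) * 60 = 4.23 s

4.23 s


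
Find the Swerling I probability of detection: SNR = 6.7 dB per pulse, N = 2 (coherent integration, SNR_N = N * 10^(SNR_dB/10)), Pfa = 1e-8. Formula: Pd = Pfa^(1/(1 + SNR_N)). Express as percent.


SNR_lin = 10^(6.7/10) = 4.67735
SNR_N = 2 * 4.67735 = 9.3547
1/(1 + SNR_N) = 1/10.3547 = 0.0965745
Pd = (1e-8)^0.0965745 = 0.16881
Pd = 16.9%

16.9%


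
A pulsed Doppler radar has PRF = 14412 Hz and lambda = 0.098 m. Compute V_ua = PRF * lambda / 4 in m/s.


V_ua = 14412 * 0.098 / 4 = 353.1 m/s

353.1 m/s


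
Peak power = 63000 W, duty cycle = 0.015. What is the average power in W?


P_avg = 63000 * 0.015 = 945.0 W

945.0 W


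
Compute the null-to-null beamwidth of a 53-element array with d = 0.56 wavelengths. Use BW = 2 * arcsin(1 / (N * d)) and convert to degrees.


1/(N*d) = 1/(53*0.56) = 0.033693
BW = 2*arcsin(0.033693) = 3.9 degrees

3.9 degrees


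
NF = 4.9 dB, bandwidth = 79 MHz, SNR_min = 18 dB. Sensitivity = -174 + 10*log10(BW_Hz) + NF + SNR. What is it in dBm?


10*log10(79000000.0) = 78.98
S = -174 + 78.98 + 4.9 + 18 = -72.1 dBm

-72.1 dBm


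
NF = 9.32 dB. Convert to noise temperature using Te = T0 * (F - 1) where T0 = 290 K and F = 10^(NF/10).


NF_lin = 10^(9.32/10) = 8.550667
Te = 290 * (8.550667 - 1) = 2189.7 K

2189.7 K


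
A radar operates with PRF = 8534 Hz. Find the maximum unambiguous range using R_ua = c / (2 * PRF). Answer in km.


R_ua = 3e8 / (2 * 8534) = 17576.8 m = 17.6 km

17.6 km


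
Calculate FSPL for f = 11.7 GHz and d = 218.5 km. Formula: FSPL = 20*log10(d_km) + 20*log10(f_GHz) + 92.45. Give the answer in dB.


20*log10(218.5) = 46.79
20*log10(11.7) = 21.36
FSPL = 160.6 dB

160.6 dB


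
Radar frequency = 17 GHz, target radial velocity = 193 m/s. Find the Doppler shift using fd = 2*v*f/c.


fd = 2 * 193 * 17000000000.0 / 3e8 = 21873.3 Hz

21873.3 Hz


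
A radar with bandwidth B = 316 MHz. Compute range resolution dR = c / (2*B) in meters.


dR = 3e8 / (2 * 316000000.0) = 0.47 m

0.47 m


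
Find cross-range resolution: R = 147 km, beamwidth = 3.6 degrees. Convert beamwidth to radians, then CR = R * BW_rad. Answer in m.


BW_rad = 0.062831853
CR = 147000 * 0.062831853 = 9236.3 m

9236.3 m


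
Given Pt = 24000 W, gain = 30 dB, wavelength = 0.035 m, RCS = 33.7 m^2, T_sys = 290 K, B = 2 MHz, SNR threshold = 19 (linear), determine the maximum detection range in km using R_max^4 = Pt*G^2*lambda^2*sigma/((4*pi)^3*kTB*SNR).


G_lin = 10^(30/10) = 1000.0
R^4 = 24000 * 1000.0^2 * 0.035^2 * 33.7 / ((4*pi)^3 * 1.38e-23 * 290 * 2000000.0 * 19)
R^4 = 3.28312e18 m^4
R_max = (3.28312e18)^(1/4) = 42566.9 m = 42.6 km

42.6 km


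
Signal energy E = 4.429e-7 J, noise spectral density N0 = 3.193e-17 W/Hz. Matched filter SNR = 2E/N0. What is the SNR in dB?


SNR_lin = 2 * 4.429e-7 / 3.193e-17 = 2.774e10
SNR_dB = 10*log10(2.774e10) = 104.4 dB

104.4 dB


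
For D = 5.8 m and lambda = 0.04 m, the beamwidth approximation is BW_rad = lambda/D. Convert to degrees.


BW_rad = 0.04 / 5.8 = 0.006897
BW_deg = 0.4 degrees

0.4 degrees


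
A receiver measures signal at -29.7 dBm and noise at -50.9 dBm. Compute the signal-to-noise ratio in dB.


SNR = -29.7 - (-50.9) = 21.2 dB

21.2 dB


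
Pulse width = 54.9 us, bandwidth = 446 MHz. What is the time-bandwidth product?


TBP = 54.9 * 446 = 24485.4

24485.4


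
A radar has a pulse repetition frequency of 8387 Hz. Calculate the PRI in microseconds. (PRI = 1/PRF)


PRI = 1/8387 = 0.0001192321 s = 119.2 us

119.2 us


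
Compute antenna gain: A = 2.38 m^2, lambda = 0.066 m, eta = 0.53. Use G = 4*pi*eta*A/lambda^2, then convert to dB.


G_linear = 4*pi*0.53*2.38/0.066^2 = 3638.94
G_dB = 10*log10(3638.94) = 35.6 dB

35.6 dB


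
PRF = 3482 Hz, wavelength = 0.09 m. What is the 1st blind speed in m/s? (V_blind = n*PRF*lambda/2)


V_blind = 1 * 3482 * 0.09 / 2 = 156.7 m/s

156.7 m/s


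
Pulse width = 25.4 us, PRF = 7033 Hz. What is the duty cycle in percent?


DC = 25.4e-6 * 7033 * 100 = 17.86%

17.86%


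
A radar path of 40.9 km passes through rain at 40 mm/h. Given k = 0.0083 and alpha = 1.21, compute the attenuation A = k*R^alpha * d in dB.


gamma = 0.0083 * 40^1.21 = 0.720395 dB/km
A = 0.720395 * 40.9 = 29.46 dB

29.46 dB


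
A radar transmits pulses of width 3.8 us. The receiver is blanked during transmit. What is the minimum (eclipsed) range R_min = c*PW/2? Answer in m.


R_min = 3e8 * 3.8e-6 / 2 = 570.0 m

570.0 m


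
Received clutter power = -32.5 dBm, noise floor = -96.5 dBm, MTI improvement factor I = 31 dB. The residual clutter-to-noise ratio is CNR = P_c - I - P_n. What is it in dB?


CNR = -32.5 - 31 - (-96.5) = 33.0 dB

33.0 dB


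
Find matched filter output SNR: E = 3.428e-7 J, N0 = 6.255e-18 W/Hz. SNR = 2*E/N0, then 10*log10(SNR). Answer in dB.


SNR_lin = 2 * 3.428e-7 / 6.255e-18 = 1.096e11
SNR_dB = 10*log10(1.096e11) = 110.4 dB

110.4 dB


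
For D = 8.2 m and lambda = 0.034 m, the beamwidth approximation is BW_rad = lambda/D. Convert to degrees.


BW_rad = 0.034 / 8.2 = 0.004146
BW_deg = 0.24 degrees

0.24 degrees


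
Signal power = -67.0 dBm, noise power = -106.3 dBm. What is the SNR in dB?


SNR = -67.0 - (-106.3) = 39.3 dB

39.3 dB


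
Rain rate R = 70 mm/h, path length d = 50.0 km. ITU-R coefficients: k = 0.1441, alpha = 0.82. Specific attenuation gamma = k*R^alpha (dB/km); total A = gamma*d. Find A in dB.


gamma = 0.1441 * 70^0.82 = 4.695095 dB/km
A = 4.695095 * 50.0 = 234.75 dB

234.75 dB


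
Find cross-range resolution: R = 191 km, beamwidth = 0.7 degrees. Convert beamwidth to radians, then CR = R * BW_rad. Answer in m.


BW_rad = 0.012217305
CR = 191000 * 0.012217305 = 2333.5 m

2333.5 m


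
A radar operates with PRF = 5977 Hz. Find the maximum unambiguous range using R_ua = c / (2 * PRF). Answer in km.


R_ua = 3e8 / (2 * 5977) = 25096.2 m = 25.1 km

25.1 km


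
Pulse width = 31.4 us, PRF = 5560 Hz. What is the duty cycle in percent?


DC = 31.4e-6 * 5560 * 100 = 17.46%

17.46%


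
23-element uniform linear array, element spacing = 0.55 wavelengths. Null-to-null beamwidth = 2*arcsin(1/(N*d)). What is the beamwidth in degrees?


1/(N*d) = 1/(23*0.55) = 0.079051
BW = 2*arcsin(0.079051) = 9.1 degrees

9.1 degrees


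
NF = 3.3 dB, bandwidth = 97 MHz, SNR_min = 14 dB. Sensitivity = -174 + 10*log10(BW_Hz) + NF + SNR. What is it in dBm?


10*log10(97000000.0) = 79.87
S = -174 + 79.87 + 3.3 + 14 = -76.8 dBm

-76.8 dBm


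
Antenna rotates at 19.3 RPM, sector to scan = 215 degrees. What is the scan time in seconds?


t = 215 / (19.3 * 360) * 60 = 1.86 s

1.86 s


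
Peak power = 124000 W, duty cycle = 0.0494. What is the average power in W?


P_avg = 124000 * 0.0494 = 6125.6 W

6125.6 W


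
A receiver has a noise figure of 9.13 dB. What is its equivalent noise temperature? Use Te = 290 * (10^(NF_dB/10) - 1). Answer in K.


NF_lin = 10^(9.13/10) = 8.184648
Te = 290 * (8.184648 - 1) = 2083.5 K

2083.5 K


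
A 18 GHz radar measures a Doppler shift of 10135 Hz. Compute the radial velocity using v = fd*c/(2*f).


v = 10135 * 3e8 / (2 * 18000000000.0) = 84.5 m/s

84.5 m/s


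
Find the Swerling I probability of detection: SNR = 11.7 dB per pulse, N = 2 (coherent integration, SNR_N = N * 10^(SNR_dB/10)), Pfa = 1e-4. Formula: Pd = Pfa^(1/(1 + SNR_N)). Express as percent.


SNR_lin = 10^(11.7/10) = 14.79108
SNR_N = 2 * 14.79108 = 29.58216
1/(1 + SNR_N) = 1/30.58216 = 0.0326988
Pd = (1e-4)^0.0326988 = 0.73995
Pd = 74.0%

74.0%


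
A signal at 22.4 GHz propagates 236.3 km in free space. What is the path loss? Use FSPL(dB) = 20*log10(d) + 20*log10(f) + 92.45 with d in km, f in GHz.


20*log10(236.3) = 47.47
20*log10(22.4) = 27.0
FSPL = 166.9 dB

166.9 dB


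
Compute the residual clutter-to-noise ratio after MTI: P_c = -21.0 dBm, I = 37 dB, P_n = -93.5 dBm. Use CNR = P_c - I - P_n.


CNR = -21.0 - 37 - (-93.5) = 35.5 dB

35.5 dB


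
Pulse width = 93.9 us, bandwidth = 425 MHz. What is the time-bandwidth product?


TBP = 93.9 * 425 = 39907.5

39907.5


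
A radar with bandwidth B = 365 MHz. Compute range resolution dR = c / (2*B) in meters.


dR = 3e8 / (2 * 365000000.0) = 0.41 m

0.41 m


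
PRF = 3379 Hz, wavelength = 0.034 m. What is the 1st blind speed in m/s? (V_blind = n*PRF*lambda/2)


V_blind = 1 * 3379 * 0.034 / 2 = 57.4 m/s

57.4 m/s


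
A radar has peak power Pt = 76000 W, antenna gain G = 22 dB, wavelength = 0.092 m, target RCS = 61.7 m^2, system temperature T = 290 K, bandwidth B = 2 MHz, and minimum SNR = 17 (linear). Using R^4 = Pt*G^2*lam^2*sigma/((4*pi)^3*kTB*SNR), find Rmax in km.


G_lin = 10^(22/10) = 158.489319
R^4 = 76000 * 158.489319^2 * 0.092^2 * 61.7 / ((4*pi)^3 * 1.38e-23 * 290 * 2000000.0 * 17)
R^4 = 3.69223e18 m^4
R_max = (3.69223e18)^(1/4) = 43835.1 m = 43.8 km

43.8 km


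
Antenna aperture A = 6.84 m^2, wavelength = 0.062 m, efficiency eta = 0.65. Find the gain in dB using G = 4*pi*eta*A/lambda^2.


G_linear = 4*pi*0.65*6.84/0.062^2 = 14534.36
G_dB = 10*log10(14534.36) = 41.6 dB

41.6 dB


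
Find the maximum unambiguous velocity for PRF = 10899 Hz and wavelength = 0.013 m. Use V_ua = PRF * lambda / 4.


V_ua = 10899 * 0.013 / 4 = 35.4 m/s

35.4 m/s


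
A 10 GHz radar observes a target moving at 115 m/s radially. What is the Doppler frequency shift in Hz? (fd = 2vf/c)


fd = 2 * 115 * 10000000000.0 / 3e8 = 7666.7 Hz

7666.7 Hz


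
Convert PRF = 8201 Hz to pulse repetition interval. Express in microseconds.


PRI = 1/8201 = 0.0001219363 s = 121.9 us

121.9 us


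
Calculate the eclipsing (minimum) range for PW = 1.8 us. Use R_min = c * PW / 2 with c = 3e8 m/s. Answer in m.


R_min = 3e8 * 1.8e-6 / 2 = 270.0 m

270.0 m


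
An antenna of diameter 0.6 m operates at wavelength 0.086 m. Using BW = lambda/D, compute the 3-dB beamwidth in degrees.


BW_rad = 0.086 / 0.6 = 0.143333
BW_deg = 8.21 degrees

8.21 degrees


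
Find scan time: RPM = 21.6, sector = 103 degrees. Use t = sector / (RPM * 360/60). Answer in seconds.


t = 103 / (21.6 * 360) * 60 = 0.79 s

0.79 s


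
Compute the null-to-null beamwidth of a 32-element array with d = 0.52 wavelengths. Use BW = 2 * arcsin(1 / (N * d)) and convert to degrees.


1/(N*d) = 1/(32*0.52) = 0.060096
BW = 2*arcsin(0.060096) = 6.9 degrees

6.9 degrees


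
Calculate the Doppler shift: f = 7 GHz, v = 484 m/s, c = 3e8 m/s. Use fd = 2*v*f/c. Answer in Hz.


fd = 2 * 484 * 7000000000.0 / 3e8 = 22586.7 Hz

22586.7 Hz


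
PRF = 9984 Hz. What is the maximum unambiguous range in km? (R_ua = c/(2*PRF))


R_ua = 3e8 / (2 * 9984) = 15024.0 m = 15.0 km

15.0 km


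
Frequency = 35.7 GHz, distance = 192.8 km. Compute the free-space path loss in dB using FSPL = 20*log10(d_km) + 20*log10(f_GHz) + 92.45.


20*log10(192.8) = 45.7
20*log10(35.7) = 31.05
FSPL = 169.2 dB

169.2 dB


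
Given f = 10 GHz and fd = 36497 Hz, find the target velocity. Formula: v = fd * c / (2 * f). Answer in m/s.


v = 36497 * 3e8 / (2 * 10000000000.0) = 547.5 m/s

547.5 m/s


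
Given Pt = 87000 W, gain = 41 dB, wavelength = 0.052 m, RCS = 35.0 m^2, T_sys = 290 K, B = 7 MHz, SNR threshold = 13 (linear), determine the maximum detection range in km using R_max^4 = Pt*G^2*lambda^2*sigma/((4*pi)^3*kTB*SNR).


G_lin = 10^(41/10) = 12589.254118
R^4 = 87000 * 12589.254118^2 * 0.052^2 * 35.0 / ((4*pi)^3 * 1.38e-23 * 290 * 7000000.0 * 13)
R^4 = 1.8057e21 m^4
R_max = (1.8057e21)^(1/4) = 206139.6 m = 206.1 km

206.1 km
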